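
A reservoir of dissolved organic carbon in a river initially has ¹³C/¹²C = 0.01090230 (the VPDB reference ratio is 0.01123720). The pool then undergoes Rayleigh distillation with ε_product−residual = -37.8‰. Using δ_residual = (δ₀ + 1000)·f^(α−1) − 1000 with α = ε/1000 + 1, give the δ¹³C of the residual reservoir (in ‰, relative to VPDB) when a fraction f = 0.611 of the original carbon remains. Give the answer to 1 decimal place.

-11.6‰

δ₀ = (0.01090230/0.01123720 − 1)×1000 = (0.970197 − 1)×1000 = -29.803‰
α − 1 = ε/1000 = -0.0378
f^(α−1) = 0.611^(-0.0378) = 1.018797
δ_res = (-29.803 + 1000) × 1.018797 − 1000 = 988.434 − 1000 = -11.57‰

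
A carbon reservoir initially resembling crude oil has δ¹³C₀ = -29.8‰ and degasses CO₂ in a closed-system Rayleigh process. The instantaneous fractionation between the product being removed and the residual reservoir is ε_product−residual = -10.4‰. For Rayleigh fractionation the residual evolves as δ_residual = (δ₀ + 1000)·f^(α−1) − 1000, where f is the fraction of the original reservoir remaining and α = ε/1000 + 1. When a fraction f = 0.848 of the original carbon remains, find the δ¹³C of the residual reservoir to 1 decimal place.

Rayleigh residual: δ_res = (δ₀ + 1000)·f^(α−1) − 1000
α = ε/1000 + 1 = 0.98960, so α − 1 = -0.01040
f^(α−1) = 0.848^(-0.01040) = 1.001716
δ_res = (-29.8 + 1000) × 1.001716 − 1000 = 971.865 − 1000 = -28.13‰

-28.1‰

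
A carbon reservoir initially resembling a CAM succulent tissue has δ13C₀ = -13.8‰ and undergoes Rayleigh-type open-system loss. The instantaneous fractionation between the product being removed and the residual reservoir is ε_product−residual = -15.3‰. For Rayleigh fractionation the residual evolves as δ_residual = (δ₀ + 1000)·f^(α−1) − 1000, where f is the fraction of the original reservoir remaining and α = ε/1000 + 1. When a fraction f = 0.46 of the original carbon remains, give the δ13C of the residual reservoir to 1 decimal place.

-2.0‰

Rayleigh residual: δ_res = (δ₀ + 1000)·f^(α−1) − 1000
α = ε/1000 + 1 = 0.98470, so α − 1 = -0.01530
f^(α−1) = 0.46^(-0.01530) = 1.011952
δ_res = (-13.8 + 1000) × 1.011952 − 1000 = 997.987 − 1000 = -2.01‰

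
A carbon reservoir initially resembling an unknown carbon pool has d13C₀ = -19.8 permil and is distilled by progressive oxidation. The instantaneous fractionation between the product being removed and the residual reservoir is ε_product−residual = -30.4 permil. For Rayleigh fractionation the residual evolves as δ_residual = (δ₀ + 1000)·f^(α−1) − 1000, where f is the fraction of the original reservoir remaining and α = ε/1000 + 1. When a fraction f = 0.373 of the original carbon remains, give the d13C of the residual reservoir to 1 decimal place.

10.0 permil

Rayleigh residual: δ_res = (δ₀ + 1000)·f^(α−1) − 1000
α = ε/1000 + 1 = 0.96960, so α − 1 = -0.03040
f^(α−1) = 0.373^(-0.03040) = 1.030434
δ_res = (-19.8 + 1000) × 1.030434 − 1000 = 1010.031 − 1000 = 10.03 permil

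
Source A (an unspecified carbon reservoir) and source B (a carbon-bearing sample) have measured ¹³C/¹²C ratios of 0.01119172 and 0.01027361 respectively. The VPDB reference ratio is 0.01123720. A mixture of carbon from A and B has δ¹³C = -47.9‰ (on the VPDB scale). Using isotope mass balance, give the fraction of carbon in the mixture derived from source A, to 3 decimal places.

0.463

δ_A = (0.01119172/0.01123720 − 1)×1000 = (0.995953 − 1)×1000 = -4.047‰
δ_B = (0.01027361/0.01123720 − 1)×1000 = (0.914250 − 1)×1000 = -85.750‰
f_A = (δ_mix − δ_B)/(δ_A − δ_B) = (-47.9 − (-85.750))/(-4.047 − (-85.750))
f_A = 37.850 / 81.703 = 0.4633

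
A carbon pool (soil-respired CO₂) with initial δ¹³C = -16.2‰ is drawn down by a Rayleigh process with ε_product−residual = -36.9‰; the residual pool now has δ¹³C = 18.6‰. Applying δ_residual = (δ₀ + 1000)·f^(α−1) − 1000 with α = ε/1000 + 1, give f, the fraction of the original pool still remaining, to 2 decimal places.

0.39

α − 1 = ε/1000 = -0.0369
(δ_res + 1000)/(δ₀ + 1000) = (18.6 + 1000)/(-16.2 + 1000) = 1018.6/983.8 = 1.035373
f = 1.035373^(1/-0.0369) = exp(ln(1.035373)/-0.0369) = exp(0.03476/-0.0369)
f = exp(-0.9421) = 0.3898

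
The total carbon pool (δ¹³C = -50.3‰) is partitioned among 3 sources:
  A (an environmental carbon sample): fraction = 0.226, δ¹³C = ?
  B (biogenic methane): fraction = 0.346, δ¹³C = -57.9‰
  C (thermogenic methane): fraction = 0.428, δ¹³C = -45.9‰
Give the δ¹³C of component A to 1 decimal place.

-47.0‰

Isotope mass balance: δ_bulk = Σ fᵢ·δᵢ.
-50.3 = 0.226×δ_A + 0.346×(-57.9) + 0.428×(-45.9)
0.226·δ_A = -50.3 − (-39.679) = -10.621
δ_A = -10.621 / 0.226 = -47.00‰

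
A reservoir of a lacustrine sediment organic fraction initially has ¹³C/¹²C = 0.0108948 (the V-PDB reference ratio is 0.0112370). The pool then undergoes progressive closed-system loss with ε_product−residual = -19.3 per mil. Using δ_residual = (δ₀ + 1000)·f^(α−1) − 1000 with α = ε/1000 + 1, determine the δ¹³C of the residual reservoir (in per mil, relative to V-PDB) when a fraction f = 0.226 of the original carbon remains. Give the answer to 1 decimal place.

δ₀ = (0.0108948/0.0112370 − 1)×1000 = (0.969547 − 1)×1000 = -30.453 per mil
α − 1 = ε/1000 = -0.0193
f^(α−1) = 0.226^(-0.0193) = 1.029119
δ_res = (-30.453 + 1000) × 1.029119 − 1000 = 997.780 − 1000 = -2.22 per mil

-2.2 per mil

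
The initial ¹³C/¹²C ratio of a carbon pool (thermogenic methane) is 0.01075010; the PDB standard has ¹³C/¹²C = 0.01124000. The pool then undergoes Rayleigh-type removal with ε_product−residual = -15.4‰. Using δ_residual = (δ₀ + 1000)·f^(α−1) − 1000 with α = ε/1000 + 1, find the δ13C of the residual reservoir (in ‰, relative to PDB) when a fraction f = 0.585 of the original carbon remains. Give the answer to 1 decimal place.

-35.7‰

δ₀ = (0.01075010/0.01124000 − 1)×1000 = (0.956415 − 1)×1000 = -43.585‰
α − 1 = ε/1000 = -0.0154
f^(α−1) = 0.585^(-0.0154) = 1.008291
δ_res = (-43.585 + 1000) × 1.008291 − 1000 = 964.344 − 1000 = -35.66‰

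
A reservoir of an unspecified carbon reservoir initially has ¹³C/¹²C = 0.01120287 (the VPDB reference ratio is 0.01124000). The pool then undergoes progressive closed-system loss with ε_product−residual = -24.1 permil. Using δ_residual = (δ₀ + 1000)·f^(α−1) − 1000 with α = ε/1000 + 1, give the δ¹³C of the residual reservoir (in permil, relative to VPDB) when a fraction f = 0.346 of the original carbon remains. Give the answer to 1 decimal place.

22.5 permil

δ₀ = (0.01120287/0.01124000 − 1)×1000 = (0.996697 − 1)×1000 = -3.303 permil
α − 1 = ε/1000 = -0.0241
f^(α−1) = 0.346^(-0.0241) = 1.025908
δ_res = (-3.303 + 1000) × 1.025908 − 1000 = 1022.519 − 1000 = 22.52 permil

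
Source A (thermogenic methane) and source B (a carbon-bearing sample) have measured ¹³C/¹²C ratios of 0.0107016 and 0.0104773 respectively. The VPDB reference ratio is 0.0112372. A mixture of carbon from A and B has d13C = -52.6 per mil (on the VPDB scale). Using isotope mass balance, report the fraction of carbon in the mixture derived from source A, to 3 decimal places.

0.753

δ_A = (0.0107016/0.0112372 − 1)×1000 = (0.952337 − 1)×1000 = -47.663 per mil
δ_B = (0.0104773/0.0112372 − 1)×1000 = (0.932376 − 1)×1000 = -67.624 per mil
f_A = (δ_mix − δ_B)/(δ_A − δ_B) = (-52.6 − (-67.624))/(-47.663 − (-67.624))
f_A = 15.024 / 19.960 = 0.7527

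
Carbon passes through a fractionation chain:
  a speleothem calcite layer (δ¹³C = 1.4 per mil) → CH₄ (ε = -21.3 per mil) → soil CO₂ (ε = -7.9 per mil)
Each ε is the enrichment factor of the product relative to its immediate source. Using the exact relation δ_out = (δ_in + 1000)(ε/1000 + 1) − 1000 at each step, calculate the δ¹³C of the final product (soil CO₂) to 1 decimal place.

-27.7 per mil

step 1: δ = (1.40 + 1000)·(-21.3/1000 + 1) − 1000 = -19.93 per mil
step 2: δ = (-19.93 + 1000)·(-7.9/1000 + 1) − 1000 = -27.67 per mil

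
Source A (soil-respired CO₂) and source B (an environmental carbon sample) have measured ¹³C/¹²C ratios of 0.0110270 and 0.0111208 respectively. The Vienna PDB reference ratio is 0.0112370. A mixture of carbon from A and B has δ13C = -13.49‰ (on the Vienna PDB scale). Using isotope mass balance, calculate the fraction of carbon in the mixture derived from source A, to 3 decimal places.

δ_A = (0.0110270/0.0112370 − 1)×1000 = (0.981312 − 1)×1000 = -18.688‰
δ_B = (0.0111208/0.0112370 − 1)×1000 = (0.989659 − 1)×1000 = -10.341‰
f_A = (δ_mix − δ_B)/(δ_A − δ_B) = (-13.49 − (-10.341))/(-18.688 − (-10.341))
f_A = -3.149 / -8.347 = 0.3773

0.377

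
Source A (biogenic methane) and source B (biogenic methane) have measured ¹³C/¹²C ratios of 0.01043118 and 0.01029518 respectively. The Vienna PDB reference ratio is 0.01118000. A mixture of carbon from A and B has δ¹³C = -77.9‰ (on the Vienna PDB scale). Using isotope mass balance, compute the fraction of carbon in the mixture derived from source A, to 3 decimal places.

0.102

δ_A = (0.01043118/0.01118000 − 1)×1000 = (0.933021 − 1)×1000 = -66.979‰
δ_B = (0.01029518/0.01118000 − 1)×1000 = (0.920857 − 1)×1000 = -79.143‰
f_A = (δ_mix − δ_B)/(δ_A − δ_B) = (-77.9 − (-79.143))/(-66.979 − (-79.143))
f_A = 1.243 / 12.165 = 0.1022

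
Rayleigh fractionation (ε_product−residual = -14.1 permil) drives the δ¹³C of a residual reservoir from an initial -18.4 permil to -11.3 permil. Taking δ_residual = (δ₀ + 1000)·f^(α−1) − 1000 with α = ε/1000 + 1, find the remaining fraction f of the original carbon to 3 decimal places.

α − 1 = ε/1000 = -0.0141
(δ_res + 1000)/(δ₀ + 1000) = (-11.3 + 1000)/(-18.4 + 1000) = 988.7/981.6 = 1.007233
f = 1.007233^(1/-0.0141) = exp(ln(1.007233)/-0.0141) = exp(0.00721/-0.0141)
f = exp(-0.5111) = 0.5998

0.600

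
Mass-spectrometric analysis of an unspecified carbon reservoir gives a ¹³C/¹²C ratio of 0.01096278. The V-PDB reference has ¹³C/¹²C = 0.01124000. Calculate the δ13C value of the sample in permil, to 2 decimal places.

-24.66 permil

δ13C = (R_sample / R_standard − 1) × 1000
R_sample / R_standard = 0.01096278 / 0.01124000 = 0.975336
δ13C = (0.975336 − 1) × 1000 = -24.664 permil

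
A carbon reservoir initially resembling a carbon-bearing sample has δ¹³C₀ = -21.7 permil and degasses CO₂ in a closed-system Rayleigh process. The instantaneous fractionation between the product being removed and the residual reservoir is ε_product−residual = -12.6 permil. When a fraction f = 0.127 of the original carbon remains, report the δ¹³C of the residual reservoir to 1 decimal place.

Rayleigh residual: δ_res = (δ₀ + 1000)·f^(α−1) − 1000
α = ε/1000 + 1 = 0.98740, so α − 1 = -0.01260
f^(α−1) = 0.127^(-0.01260) = 1.026342
δ_res = (-21.7 + 1000) × 1.026342 − 1000 = 1004.070 − 1000 = 4.07 permil

4.1 permil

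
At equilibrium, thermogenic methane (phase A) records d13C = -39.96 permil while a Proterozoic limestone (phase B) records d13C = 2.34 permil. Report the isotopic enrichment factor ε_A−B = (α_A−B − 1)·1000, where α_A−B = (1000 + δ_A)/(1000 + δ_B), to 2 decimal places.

α_A−B = (1000 + -39.96) / (1000 + 2.34) = 960.04 / 1002.34 = 0.957799
ε_A−B = (0.957799 − 1) × 1000 = -42.201 permil
(The approximation ε ≈ δ_A − δ_B would give -42.30 permil.)

-42.20 permil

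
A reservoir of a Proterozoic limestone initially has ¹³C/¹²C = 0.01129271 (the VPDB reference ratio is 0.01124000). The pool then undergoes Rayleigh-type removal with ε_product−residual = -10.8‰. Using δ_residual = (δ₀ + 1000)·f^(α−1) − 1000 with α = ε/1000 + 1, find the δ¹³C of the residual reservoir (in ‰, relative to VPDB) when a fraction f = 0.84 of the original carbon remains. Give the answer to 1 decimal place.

δ₀ = (0.01129271/0.01124000 − 1)×1000 = (1.004690 − 1)×1000 = 4.690‰
α − 1 = ε/1000 = -0.0108
f^(α−1) = 0.84^(-0.0108) = 1.001885
δ_res = (4.690 + 1000) × 1.001885 − 1000 = 1006.583 − 1000 = 6.58‰

6.6‰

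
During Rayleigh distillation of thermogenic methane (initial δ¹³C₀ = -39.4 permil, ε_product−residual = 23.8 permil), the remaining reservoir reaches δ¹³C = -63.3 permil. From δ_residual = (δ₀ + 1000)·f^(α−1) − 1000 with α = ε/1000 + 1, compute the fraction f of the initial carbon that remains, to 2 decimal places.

0.35

α − 1 = ε/1000 = 0.0238
(δ_res + 1000)/(δ₀ + 1000) = (-63.3 + 1000)/(-39.4 + 1000) = 936.7/960.6 = 0.975120
f = 0.975120^(1/0.0238) = exp(ln(0.975120)/0.0238) = exp(-0.02520/0.0238)
f = exp(-1.0586) = 0.3469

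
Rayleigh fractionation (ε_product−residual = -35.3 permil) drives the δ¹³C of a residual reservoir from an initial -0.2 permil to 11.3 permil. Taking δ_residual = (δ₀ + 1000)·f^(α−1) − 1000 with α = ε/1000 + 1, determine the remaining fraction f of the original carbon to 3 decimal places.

α − 1 = ε/1000 = -0.0353
(δ_res + 1000)/(δ₀ + 1000) = (11.3 + 1000)/(-0.2 + 1000) = 1011.3/999.8 = 1.011502
f = 1.011502^(1/-0.0353) = exp(ln(1.011502)/-0.0353) = exp(0.01144/-0.0353)
f = exp(-0.3240) = 0.7233

0.723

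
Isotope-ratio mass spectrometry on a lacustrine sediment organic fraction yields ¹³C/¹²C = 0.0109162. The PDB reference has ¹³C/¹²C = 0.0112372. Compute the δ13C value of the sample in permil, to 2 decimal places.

-28.57 permil

δ13C = (R_sample / R_standard − 1) × 1000
R_sample / R_standard = 0.0109162 / 0.0112372 = 0.971434
δ13C = (0.971434 − 1) × 1000 = -28.566 permil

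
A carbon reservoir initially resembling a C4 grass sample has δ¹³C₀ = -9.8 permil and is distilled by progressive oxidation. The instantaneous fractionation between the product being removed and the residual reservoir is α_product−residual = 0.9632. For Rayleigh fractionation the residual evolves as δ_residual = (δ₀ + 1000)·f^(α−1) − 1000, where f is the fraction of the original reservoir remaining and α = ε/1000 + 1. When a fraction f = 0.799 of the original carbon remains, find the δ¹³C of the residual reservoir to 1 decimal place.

Rayleigh residual: δ_res = (δ₀ + 1000)·f^(α−1) − 1000
α − 1 = -0.03680
f^(α−1) = 0.799^(-0.03680) = 1.008292
δ_res = (-9.8 + 1000) × 1.008292 − 1000 = 998.411 − 1000 = -1.59 permil

-1.6 permil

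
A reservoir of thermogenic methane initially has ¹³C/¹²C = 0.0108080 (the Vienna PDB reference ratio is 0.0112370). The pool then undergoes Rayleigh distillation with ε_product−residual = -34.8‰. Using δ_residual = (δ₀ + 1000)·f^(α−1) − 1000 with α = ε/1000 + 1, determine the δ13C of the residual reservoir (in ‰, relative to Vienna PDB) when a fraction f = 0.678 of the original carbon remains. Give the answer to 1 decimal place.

δ₀ = (0.0108080/0.0112370 − 1)×1000 = (0.961823 − 1)×1000 = -38.177‰
α − 1 = ε/1000 = -0.0348
f^(α−1) = 0.678^(-0.0348) = 1.013615
δ_res = (-38.177 + 1000) × 1.013615 − 1000 = 974.918 − 1000 = -25.08‰

-25.1‰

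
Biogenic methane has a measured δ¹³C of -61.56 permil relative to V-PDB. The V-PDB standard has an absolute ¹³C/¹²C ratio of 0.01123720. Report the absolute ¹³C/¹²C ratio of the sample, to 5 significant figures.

R_sample = R_standard × (δ¹³C/1000 + 1)
R_sample = 0.01123720 × (-61.56/1000 + 1) = 0.01123720 × 0.938440
R_sample = 0.0105454

0.010545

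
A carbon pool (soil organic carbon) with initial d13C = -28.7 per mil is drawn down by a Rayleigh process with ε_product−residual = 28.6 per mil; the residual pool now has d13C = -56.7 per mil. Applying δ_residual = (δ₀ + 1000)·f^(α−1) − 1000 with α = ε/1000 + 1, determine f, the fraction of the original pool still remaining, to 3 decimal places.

α − 1 = ε/1000 = 0.0286
(δ_res + 1000)/(δ₀ + 1000) = (-56.7 + 1000)/(-28.7 + 1000) = 943.3/971.3 = 0.971173
f = 0.971173^(1/0.0286) = exp(ln(0.971173)/0.0286) = exp(-0.02925/0.0286)
f = exp(-1.0228) = 0.3596

0.360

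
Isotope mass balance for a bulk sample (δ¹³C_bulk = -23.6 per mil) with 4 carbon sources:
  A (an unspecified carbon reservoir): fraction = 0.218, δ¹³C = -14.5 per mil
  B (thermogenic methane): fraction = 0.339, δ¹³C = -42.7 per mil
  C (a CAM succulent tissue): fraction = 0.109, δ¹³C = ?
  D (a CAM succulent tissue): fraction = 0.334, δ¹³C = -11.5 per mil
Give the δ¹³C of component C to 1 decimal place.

-19.5 per mil

Isotope mass balance: δ_bulk = Σ fᵢ·δᵢ.
-23.6 = 0.218×(-14.5) + 0.339×(-42.7) + 0.109×δ_C + 0.334×(-11.5)
0.109·δ_C = -23.6 − (-21.477) = -2.123
δ_C = -2.123 / 0.109 = -19.47 per mil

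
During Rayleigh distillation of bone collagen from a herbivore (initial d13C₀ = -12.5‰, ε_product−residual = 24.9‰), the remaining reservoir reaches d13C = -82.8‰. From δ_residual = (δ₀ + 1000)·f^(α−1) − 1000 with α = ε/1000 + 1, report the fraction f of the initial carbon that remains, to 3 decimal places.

0.052

α − 1 = ε/1000 = 0.0249
(δ_res + 1000)/(δ₀ + 1000) = (-82.8 + 1000)/(-12.5 + 1000) = 917.2/987.5 = 0.928810
f = 0.928810^(1/0.0249) = exp(ln(0.928810)/0.0249) = exp(-0.07385/0.0249)
f = exp(-2.9659) = 0.0515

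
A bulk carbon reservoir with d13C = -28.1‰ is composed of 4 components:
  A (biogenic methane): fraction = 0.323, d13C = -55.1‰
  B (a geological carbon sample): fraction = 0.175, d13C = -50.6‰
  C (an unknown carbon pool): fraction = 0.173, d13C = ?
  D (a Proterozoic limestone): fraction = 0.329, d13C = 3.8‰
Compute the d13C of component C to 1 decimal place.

-15.6‰

Isotope mass balance: δ_bulk = Σ fᵢ·δᵢ.
-28.1 = 0.323×(-55.1) + 0.175×(-50.6) + 0.173×δ_C + 0.329×(3.8)
0.173·δ_C = -28.1 − (-25.402) = -2.698
δ_C = -2.698 / 0.173 = -15.59‰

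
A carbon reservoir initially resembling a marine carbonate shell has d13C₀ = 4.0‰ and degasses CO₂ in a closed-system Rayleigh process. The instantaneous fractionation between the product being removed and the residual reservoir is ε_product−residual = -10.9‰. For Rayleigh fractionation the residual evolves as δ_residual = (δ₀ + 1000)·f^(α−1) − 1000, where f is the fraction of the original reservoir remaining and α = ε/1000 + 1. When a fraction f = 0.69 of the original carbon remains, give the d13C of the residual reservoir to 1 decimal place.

Rayleigh residual: δ_res = (δ₀ + 1000)·f^(α−1) − 1000
α = ε/1000 + 1 = 0.98910, so α − 1 = -0.01090
f^(α−1) = 0.69^(-0.01090) = 1.004053
δ_res = (4.0 + 1000) × 1.004053 − 1000 = 1008.069 − 1000 = 8.07‰

8.1‰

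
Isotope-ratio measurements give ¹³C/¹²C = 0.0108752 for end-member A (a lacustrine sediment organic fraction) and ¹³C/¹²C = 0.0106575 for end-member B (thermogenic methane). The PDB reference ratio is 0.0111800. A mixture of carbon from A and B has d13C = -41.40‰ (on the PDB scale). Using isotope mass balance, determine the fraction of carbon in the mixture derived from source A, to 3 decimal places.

0.274

δ_A = (0.0108752/0.0111800 − 1)×1000 = (0.972737 − 1)×1000 = -27.263‰
δ_B = (0.0106575/0.0111800 − 1)×1000 = (0.953265 − 1)×1000 = -46.735‰
f_A = (δ_mix − δ_B)/(δ_A − δ_B) = (-41.40 − (-46.735))/(-27.263 − (-46.735))
f_A = 5.335 / 19.472 = 0.2740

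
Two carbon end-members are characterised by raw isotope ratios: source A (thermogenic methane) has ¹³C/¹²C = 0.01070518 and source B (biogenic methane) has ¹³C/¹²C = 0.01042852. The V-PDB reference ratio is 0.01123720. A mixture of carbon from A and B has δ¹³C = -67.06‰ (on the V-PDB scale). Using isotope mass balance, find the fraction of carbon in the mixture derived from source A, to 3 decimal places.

δ_A = (0.01070518/0.01123720 − 1)×1000 = (0.952655 − 1)×1000 = -47.345‰
δ_B = (0.01042852/0.01123720 − 1)×1000 = (0.928035 − 1)×1000 = -71.965‰
f_A = (δ_mix − δ_B)/(δ_A − δ_B) = (-67.06 − (-71.965))/(-47.345 − (-71.965))
f_A = 4.905 / 24.620 = 0.1992

0.199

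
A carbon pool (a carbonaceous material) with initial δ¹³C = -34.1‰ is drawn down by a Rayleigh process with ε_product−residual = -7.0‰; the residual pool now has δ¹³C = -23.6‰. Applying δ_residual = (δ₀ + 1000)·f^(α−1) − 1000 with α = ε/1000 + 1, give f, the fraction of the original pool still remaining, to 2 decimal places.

α − 1 = ε/1000 = -0.0070
(δ_res + 1000)/(δ₀ + 1000) = (-23.6 + 1000)/(-34.1 + 1000) = 976.4/965.9 = 1.010871
f = 1.010871^(1/-0.0070) = exp(ln(1.010871)/-0.0070) = exp(0.01081/-0.0070)
f = exp(-1.5446) = 0.2134

0.21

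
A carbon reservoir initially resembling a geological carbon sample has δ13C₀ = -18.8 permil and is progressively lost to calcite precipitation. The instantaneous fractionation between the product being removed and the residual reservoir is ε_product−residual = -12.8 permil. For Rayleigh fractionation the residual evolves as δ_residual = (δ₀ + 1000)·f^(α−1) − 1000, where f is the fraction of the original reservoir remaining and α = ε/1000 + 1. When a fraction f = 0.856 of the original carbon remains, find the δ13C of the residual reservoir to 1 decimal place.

Rayleigh residual: δ_res = (δ₀ + 1000)·f^(α−1) − 1000
α = ε/1000 + 1 = 0.98720, so α − 1 = -0.01280
f^(α−1) = 0.856^(-0.01280) = 1.001992
δ_res = (-18.8 + 1000) × 1.001992 − 1000 = 983.155 − 1000 = -16.85 permil

-16.8 permil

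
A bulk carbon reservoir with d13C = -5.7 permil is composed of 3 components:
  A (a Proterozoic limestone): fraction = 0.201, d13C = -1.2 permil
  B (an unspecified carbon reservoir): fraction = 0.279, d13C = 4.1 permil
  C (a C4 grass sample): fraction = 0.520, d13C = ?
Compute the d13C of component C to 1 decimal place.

-12.7 permil

Isotope mass balance: δ_bulk = Σ fᵢ·δᵢ.
-5.7 = 0.201×(-1.2) + 0.279×(4.1) + 0.520×δ_C
0.520·δ_C = -5.7 − (0.903) = -6.603
δ_C = -6.603 / 0.520 = -12.70 permil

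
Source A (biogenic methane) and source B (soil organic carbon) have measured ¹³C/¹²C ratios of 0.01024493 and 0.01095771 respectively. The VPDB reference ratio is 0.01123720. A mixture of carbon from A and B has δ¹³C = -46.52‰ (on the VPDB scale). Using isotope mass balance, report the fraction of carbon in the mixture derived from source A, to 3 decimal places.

0.341

δ_A = (0.01024493/0.01123720 − 1)×1000 = (0.911698 − 1)×1000 = -88.302‰
δ_B = (0.01095771/0.01123720 − 1)×1000 = (0.975128 − 1)×1000 = -24.872‰
f_A = (δ_mix − δ_B)/(δ_A − δ_B) = (-46.52 − (-24.872))/(-88.302 − (-24.872))
f_A = -21.648 / -63.430 = 0.3413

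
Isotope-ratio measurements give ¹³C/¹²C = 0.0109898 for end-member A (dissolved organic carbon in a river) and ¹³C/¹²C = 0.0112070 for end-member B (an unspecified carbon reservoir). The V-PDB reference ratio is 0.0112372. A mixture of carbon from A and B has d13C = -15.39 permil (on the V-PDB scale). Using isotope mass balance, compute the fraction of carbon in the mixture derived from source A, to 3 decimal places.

0.657

δ_A = (0.0109898/0.0112372 − 1)×1000 = (0.977984 − 1)×1000 = -22.016 permil
δ_B = (0.0112070/0.0112372 − 1)×1000 = (0.997312 − 1)×1000 = -2.688 permil
f_A = (δ_mix − δ_B)/(δ_A − δ_B) = (-15.39 − (-2.688))/(-22.016 − (-2.688))
f_A = -12.702 / -19.329 = 0.6572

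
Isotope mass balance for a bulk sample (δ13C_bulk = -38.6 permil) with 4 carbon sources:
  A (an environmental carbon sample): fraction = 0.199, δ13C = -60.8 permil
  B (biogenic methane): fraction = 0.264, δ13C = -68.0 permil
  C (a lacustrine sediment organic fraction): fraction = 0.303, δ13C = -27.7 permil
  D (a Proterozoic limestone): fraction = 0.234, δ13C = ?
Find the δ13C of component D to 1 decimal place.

Isotope mass balance: δ_bulk = Σ fᵢ·δᵢ.
-38.6 = 0.199×(-60.8) + 0.264×(-68.0) + 0.303×(-27.7) + 0.234×δ_D
0.234·δ_D = -38.6 − (-38.444) = -0.156
δ_D = -0.156 / 0.234 = -0.67 permil

-0.7 permil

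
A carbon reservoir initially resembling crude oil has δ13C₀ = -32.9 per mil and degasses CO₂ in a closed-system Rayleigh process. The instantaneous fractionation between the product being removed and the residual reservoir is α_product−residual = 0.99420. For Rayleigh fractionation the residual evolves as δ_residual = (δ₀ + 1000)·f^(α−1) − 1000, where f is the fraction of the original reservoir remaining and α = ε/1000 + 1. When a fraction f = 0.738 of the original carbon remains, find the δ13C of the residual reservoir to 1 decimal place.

-31.2 per mil

Rayleigh residual: δ_res = (δ₀ + 1000)·f^(α−1) − 1000
α − 1 = -0.00580
f^(α−1) = 0.738^(-0.00580) = 1.001764
δ_res = (-32.9 + 1000) × 1.001764 − 1000 = 968.806 − 1000 = -31.19 per mil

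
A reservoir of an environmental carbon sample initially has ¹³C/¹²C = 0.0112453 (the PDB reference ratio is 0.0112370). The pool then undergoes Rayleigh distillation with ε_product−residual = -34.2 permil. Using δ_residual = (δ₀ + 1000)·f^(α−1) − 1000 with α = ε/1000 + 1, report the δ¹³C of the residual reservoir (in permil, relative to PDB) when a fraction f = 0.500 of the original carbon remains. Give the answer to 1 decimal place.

24.7 permil

δ₀ = (0.0112453/0.0112370 − 1)×1000 = (1.000739 − 1)×1000 = 0.739 permil
α − 1 = ε/1000 = -0.0342
f^(α−1) = 0.500^(-0.0342) = 1.023989
δ_res = (0.739 + 1000) × 1.023989 − 1000 = 1024.745 − 1000 = 24.75 permil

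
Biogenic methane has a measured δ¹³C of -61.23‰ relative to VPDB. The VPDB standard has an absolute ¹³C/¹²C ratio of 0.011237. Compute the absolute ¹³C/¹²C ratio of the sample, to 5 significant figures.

R_sample = R_standard × (δ¹³C/1000 + 1)
R_sample = 0.011237 × (-61.23/1000 + 1) = 0.011237 × 0.938770
R_sample = 0.0105490

0.010549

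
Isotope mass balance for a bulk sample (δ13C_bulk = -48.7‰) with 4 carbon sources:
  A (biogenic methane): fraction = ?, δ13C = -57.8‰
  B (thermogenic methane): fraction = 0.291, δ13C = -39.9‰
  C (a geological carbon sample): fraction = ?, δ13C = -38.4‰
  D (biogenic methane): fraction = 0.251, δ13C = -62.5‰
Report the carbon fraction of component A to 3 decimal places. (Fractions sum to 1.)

0.197

Let f_A and f_C be the unknown fractions; fractions sum to 1 so f_A + f_C = 0.458.
Mass balance: Σ fᵢ·δᵢ = δ_bulk ⇒ f_A·(-57.8) + f_C·(-38.4) = -48.7 − (-27.298) = -21.402
Substitute f_C = 0.458 − f_A:
f_A·(-57.8 − -38.4) = -21.402 − 0.458×(-38.4) = -3.814
f_A = -3.814 / -19.4 = 0.1966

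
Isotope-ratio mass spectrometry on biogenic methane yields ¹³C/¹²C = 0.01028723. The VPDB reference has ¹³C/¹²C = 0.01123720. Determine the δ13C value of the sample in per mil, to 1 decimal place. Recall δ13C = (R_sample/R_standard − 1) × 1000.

δ13C = (R_sample / R_standard − 1) × 1000
R_sample / R_standard = 0.01028723 / 0.01123720 = 0.915462
δ13C = (0.915462 − 1) × 1000 = -84.54 per mil

-84.5 per mil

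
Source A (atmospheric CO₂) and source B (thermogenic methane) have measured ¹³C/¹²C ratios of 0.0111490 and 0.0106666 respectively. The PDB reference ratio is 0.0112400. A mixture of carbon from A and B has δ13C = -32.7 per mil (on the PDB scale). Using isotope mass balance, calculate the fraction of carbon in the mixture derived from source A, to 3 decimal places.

0.427

δ_A = (0.0111490/0.0112400 − 1)×1000 = (0.991904 − 1)×1000 = -8.096 per mil
δ_B = (0.0106666/0.0112400 − 1)×1000 = (0.948986 − 1)×1000 = -51.014 per mil
f_A = (δ_mix − δ_B)/(δ_A − δ_B) = (-32.7 − (-51.014))/(-8.096 − (-51.014))
f_A = 18.314 / 42.918 = 0.4267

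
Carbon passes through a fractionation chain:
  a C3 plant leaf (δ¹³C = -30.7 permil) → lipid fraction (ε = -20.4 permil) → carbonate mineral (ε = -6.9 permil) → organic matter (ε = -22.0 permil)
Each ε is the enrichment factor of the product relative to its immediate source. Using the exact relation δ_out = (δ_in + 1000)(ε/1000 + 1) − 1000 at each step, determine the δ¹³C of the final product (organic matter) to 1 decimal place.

step 1: δ = (-30.70 + 1000)·(-20.4/1000 + 1) − 1000 = -50.47 permil
step 2: δ = (-50.47 + 1000)·(-6.9/1000 + 1) − 1000 = -57.03 permil
step 3: δ = (-57.03 + 1000)·(-22.0/1000 + 1) − 1000 = -77.77 permil

-77.8 permil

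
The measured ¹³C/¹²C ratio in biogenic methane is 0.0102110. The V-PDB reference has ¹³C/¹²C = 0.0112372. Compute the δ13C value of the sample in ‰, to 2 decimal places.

-91.32‰

δ13C = (R_sample / R_standard − 1) × 1000
R_sample / R_standard = 0.0102110 / 0.0112372 = 0.908678
δ13C = (0.908678 − 1) × 1000 = -91.322‰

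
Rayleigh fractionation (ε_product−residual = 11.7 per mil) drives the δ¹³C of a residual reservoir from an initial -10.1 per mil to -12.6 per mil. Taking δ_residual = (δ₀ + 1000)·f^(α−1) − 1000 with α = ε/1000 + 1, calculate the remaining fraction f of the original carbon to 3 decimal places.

0.806

α − 1 = ε/1000 = 0.0117
(δ_res + 1000)/(δ₀ + 1000) = (-12.6 + 1000)/(-10.1 + 1000) = 987.4/989.9 = 0.997474
f = 0.997474^(1/0.0117) = exp(ln(0.997474)/0.0117) = exp(-0.00253/0.0117)
f = exp(-0.2161) = 0.8056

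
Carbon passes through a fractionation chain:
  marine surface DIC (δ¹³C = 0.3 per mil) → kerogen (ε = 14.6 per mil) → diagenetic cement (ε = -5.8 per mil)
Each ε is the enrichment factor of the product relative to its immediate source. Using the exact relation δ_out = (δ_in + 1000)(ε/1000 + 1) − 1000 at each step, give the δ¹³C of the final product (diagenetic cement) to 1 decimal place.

9.0 per mil

step 1: δ = (0.30 + 1000)·(14.6/1000 + 1) − 1000 = 14.90 per mil
step 2: δ = (14.90 + 1000)·(-5.8/1000 + 1) − 1000 = 9.02 per mil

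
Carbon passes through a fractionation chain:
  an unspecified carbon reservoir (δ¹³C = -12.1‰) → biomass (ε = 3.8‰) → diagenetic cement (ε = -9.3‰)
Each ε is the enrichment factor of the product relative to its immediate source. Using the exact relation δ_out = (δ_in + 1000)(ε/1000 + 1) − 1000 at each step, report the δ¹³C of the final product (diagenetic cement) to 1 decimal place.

-17.6‰

step 1: δ = (-12.10 + 1000)·(3.8/1000 + 1) − 1000 = -8.35‰
step 2: δ = (-8.35 + 1000)·(-9.3/1000 + 1) − 1000 = -17.57‰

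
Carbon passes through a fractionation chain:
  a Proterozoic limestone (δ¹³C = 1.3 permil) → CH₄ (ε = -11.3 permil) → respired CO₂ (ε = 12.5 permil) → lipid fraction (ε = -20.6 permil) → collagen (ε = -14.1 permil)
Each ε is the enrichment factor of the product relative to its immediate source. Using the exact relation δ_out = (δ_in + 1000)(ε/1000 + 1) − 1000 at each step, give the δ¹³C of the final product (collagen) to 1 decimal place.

step 1: δ = (1.30 + 1000)·(-11.3/1000 + 1) − 1000 = -10.01 permil
step 2: δ = (-10.01 + 1000)·(12.5/1000 + 1) − 1000 = 2.36 permil
step 3: δ = (2.36 + 1000)·(-20.6/1000 + 1) − 1000 = -18.29 permil
step 4: δ = (-18.29 + 1000)·(-14.1/1000 + 1) − 1000 = -32.13 permil

-32.1 permil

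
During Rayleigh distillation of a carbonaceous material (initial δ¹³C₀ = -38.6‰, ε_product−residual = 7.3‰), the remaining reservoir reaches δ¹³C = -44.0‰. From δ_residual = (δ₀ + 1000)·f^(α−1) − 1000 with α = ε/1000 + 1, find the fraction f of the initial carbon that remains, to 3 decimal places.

0.462

α − 1 = ε/1000 = 0.0073
(δ_res + 1000)/(δ₀ + 1000) = (-44.0 + 1000)/(-38.6 + 1000) = 956.0/961.4 = 0.994383
f = 0.994383^(1/0.0073) = exp(ln(0.994383)/0.0073) = exp(-0.00563/0.0073)
f = exp(-0.7716) = 0.4623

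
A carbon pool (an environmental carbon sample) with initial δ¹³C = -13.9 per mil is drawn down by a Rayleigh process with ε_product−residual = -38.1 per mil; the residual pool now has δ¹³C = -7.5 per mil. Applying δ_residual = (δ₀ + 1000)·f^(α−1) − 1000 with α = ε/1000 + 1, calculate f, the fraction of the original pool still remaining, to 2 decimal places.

0.84

α − 1 = ε/1000 = -0.0381
(δ_res + 1000)/(δ₀ + 1000) = (-7.5 + 1000)/(-13.9 + 1000) = 992.5/986.1 = 1.006490
f = 1.006490^(1/-0.0381) = exp(ln(1.006490)/-0.0381) = exp(0.00647/-0.0381)
f = exp(-0.1698) = 0.8438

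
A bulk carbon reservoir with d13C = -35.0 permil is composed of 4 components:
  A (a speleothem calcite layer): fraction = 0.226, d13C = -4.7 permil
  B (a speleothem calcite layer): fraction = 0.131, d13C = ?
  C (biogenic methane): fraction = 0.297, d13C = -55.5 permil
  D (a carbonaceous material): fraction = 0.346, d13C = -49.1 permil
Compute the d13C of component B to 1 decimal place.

Isotope mass balance: δ_bulk = Σ fᵢ·δᵢ.
-35.0 = 0.226×(-4.7) + 0.131×δ_B + 0.297×(-55.5) + 0.346×(-49.1)
0.131·δ_B = -35.0 − (-34.534) = -0.466
δ_B = -0.466 / 0.131 = -3.55 permil

-3.6 permil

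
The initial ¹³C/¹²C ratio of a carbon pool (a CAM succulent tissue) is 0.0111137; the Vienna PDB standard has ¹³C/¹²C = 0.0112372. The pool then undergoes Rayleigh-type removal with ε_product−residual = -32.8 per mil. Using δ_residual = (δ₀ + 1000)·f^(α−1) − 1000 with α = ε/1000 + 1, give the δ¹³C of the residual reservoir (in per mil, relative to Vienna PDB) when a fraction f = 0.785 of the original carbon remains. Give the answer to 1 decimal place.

δ₀ = (0.0111137/0.0112372 − 1)×1000 = (0.989010 − 1)×1000 = -10.990 per mil
α − 1 = ε/1000 = -0.0328
f^(α−1) = 0.785^(-0.0328) = 1.007972
δ_res = (-10.990 + 1000) × 1.007972 − 1000 = 996.894 − 1000 = -3.11 per mil

-3.1 per mil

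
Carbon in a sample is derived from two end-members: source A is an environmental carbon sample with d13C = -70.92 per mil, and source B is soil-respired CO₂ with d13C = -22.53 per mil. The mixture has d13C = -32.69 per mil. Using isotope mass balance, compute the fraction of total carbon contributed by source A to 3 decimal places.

δ_mix = f_A·δ_A + (1 − f_A)·δ_B  ⇒  f_A = (δ_mix − δ_B)/(δ_A − δ_B)
f_A = (-32.69 − (-22.53)) / (-70.92 − (-22.53))
f_A = -10.16 / -48.39 = 0.2100

0.210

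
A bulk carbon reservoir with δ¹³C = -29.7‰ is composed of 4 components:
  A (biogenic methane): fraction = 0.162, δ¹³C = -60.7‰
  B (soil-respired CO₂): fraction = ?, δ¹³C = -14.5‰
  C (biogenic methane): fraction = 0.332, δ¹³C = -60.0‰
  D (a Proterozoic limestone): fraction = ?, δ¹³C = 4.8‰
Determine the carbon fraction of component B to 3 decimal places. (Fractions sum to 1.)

Let f_B and f_D be the unknown fractions; fractions sum to 1 so f_B + f_D = 0.506.
Mass balance: Σ fᵢ·δᵢ = δ_bulk ⇒ f_B·(-14.5) + f_D·(4.8) = -29.7 − (-29.753) = 0.053
Substitute f_D = 0.506 − f_B:
f_B·(-14.5 − 4.8) = 0.053 − 0.506×(4.8) = -2.375
f_B = -2.375 / -19.3 = 0.1231

0.123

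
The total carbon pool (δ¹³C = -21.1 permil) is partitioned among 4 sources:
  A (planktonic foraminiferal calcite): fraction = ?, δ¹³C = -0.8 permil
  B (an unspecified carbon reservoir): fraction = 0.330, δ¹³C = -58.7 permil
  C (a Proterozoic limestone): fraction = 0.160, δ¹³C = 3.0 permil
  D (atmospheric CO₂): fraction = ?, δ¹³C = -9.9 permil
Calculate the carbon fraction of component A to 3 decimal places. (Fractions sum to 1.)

0.312

Let f_A and f_D be the unknown fractions; fractions sum to 1 so f_A + f_D = 0.510.
Mass balance: Σ fᵢ·δᵢ = δ_bulk ⇒ f_A·(-0.8) + f_D·(-9.9) = -21.1 − (-18.891) = -2.209
Substitute f_D = 0.510 − f_A:
f_A·(-0.8 − -9.9) = -2.209 − 0.510×(-9.9) = 2.840
f_A = 2.840 / 9.1 = 0.3121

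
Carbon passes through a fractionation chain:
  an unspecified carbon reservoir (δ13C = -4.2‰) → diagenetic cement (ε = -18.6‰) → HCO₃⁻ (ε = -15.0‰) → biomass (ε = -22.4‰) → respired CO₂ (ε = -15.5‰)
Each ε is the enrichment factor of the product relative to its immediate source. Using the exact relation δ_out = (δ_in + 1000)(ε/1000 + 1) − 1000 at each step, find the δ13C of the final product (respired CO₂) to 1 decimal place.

-73.5‰

step 1: δ = (-4.20 + 1000)·(-18.6/1000 + 1) − 1000 = -22.72‰
step 2: δ = (-22.72 + 1000)·(-15.0/1000 + 1) − 1000 = -37.38‰
step 3: δ = (-37.38 + 1000)·(-22.4/1000 + 1) − 1000 = -58.94‰
step 4: δ = (-58.94 + 1000)·(-15.5/1000 + 1) − 1000 = -73.53‰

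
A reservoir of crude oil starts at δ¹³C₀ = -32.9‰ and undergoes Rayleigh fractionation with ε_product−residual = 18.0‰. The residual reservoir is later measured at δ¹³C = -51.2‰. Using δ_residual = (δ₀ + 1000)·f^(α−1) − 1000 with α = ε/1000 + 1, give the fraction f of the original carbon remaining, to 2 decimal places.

α − 1 = ε/1000 = 0.0180
(δ_res + 1000)/(δ₀ + 1000) = (-51.2 + 1000)/(-32.9 + 1000) = 948.8/967.1 = 0.981077
f = 0.981077^(1/0.0180) = exp(ln(0.981077)/0.0180) = exp(-0.01910/0.0180)
f = exp(-1.0613) = 0.3460

0.35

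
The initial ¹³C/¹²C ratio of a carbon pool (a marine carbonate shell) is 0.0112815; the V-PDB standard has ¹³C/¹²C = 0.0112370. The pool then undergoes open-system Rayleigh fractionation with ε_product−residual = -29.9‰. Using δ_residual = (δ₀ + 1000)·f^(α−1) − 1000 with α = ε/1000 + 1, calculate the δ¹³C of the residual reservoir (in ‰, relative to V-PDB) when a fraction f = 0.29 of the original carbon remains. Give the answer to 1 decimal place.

δ₀ = (0.0112815/0.0112370 − 1)×1000 = (1.003960 − 1)×1000 = 3.960‰
α − 1 = ε/1000 = -0.0299
f^(α−1) = 0.29^(-0.0299) = 1.037706
δ_res = (3.960 + 1000) × 1.037706 − 1000 = 1041.815 − 1000 = 41.82‰

41.8‰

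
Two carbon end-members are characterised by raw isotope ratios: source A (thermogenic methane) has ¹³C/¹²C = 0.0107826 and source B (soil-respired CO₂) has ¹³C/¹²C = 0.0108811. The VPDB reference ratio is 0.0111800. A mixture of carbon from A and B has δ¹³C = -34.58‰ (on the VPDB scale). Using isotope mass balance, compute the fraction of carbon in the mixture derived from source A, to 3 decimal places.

δ_A = (0.0107826/0.0111800 − 1)×1000 = (0.964454 − 1)×1000 = -35.546‰
δ_B = (0.0108811/0.0111800 − 1)×1000 = (0.973265 − 1)×1000 = -26.735‰
f_A = (δ_mix − δ_B)/(δ_A − δ_B) = (-34.58 − (-26.735))/(-35.546 − (-26.735))
f_A = -7.845 / -8.810 = 0.8904

0.890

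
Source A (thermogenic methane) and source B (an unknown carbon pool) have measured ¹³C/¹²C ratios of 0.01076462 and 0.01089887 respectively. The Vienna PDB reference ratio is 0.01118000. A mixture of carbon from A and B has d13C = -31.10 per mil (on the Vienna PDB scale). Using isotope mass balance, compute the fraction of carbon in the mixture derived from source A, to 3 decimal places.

0.496

δ_A = (0.01076462/0.01118000 − 1)×1000 = (0.962846 − 1)×1000 = -37.154 per mil
δ_B = (0.01089887/0.01118000 − 1)×1000 = (0.974854 − 1)×1000 = -25.146 per mil
f_A = (δ_mix − δ_B)/(δ_A − δ_B) = (-31.10 − (-25.146))/(-37.154 − (-25.146))
f_A = -5.954 / -12.008 = 0.4959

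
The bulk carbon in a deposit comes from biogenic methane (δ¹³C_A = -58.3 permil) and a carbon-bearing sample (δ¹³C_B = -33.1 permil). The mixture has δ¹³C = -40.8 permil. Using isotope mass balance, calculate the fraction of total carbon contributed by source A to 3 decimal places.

δ_mix = f_A·δ_A + (1 − f_A)·δ_B  ⇒  f_A = (δ_mix − δ_B)/(δ_A − δ_B)
f_A = (-40.8 − (-33.1)) / (-58.3 − (-33.1))
f_A = -7.7 / -25.2 = 0.3056

0.306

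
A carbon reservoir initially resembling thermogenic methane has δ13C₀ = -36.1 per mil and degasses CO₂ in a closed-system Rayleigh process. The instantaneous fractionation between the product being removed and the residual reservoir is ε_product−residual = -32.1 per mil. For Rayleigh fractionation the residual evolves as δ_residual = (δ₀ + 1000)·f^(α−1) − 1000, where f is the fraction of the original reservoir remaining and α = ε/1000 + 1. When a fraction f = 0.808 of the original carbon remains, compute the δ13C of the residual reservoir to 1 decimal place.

-29.5 per mil

Rayleigh residual: δ_res = (δ₀ + 1000)·f^(α−1) − 1000
α = ε/1000 + 1 = 0.96790, so α − 1 = -0.03210
f^(α−1) = 0.808^(-0.03210) = 1.006867
δ_res = (-36.1 + 1000) × 1.006867 − 1000 = 970.519 − 1000 = -29.48 per mil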